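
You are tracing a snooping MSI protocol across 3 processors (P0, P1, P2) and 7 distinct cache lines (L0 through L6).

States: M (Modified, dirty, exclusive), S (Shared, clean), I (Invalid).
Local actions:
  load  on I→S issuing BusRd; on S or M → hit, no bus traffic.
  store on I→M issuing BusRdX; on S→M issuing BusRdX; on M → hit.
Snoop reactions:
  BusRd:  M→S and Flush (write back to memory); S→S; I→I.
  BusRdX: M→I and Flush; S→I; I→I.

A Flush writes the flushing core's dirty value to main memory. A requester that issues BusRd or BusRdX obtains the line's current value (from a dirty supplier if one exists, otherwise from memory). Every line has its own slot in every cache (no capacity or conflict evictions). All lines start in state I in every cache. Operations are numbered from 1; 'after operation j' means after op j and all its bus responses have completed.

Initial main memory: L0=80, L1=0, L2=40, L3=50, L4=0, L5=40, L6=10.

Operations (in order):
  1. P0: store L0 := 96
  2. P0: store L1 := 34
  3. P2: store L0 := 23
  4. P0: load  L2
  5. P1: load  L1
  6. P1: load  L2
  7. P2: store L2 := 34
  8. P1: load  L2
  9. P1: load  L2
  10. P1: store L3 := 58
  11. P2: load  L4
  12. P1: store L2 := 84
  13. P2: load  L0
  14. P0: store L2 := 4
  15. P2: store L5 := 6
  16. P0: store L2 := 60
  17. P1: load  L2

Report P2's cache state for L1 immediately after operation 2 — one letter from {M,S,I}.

  op1 P0: store L0 := 96 → M/I/I on L0; bus BusRdX; mem=80
  op2 P0: store L1 := 34 → M/I/I on L1; bus BusRdX; mem=0
  op3 P2: store L0 := 23 → I/I/M on L0; bus BusRdX Flush; mem=96
  op4 P0: load  L2 → S/I/I on L2; bus BusRd; mem=40
  op5 P1: load  L1 → S/S/I on L1; bus BusRd Flush; mem=34
  op6 P1: load  L2 → S/S/I on L2; bus BusRd; mem=40
  op7 P2: store L2 := 34 → I/I/M on L2; bus BusRdX; mem=40
  op8 P1: load  L2 → I/S/S on L2; bus BusRd Flush; mem=34
  op9 P1: load  L2 → I/S/S on L2; bus (none); mem=34
  op10 P1: store L3 := 58 → I/M/I on L3; bus BusRdX; mem=50
  op11 P2: load  L4 → I/I/S on L4; bus BusRd; mem=0
  op12 P1: store L2 := 84 → I/M/I on L2; bus BusRdX; mem=34
  op13 P2: load  L0 → I/I/M on L0; bus (none); mem=96
  op14 P0: store L2 := 4 → M/I/I on L2; bus BusRdX Flush; mem=84
  op15 P2: store L5 := 6 → I/I/M on L5; bus BusRdX; mem=40
  op16 P0: store L2 := 60 → M/I/I on L2; bus (none); mem=84
  op17 P1: load  L2 → S/S/I on L2; bus BusRd Flush; mem=60

state = I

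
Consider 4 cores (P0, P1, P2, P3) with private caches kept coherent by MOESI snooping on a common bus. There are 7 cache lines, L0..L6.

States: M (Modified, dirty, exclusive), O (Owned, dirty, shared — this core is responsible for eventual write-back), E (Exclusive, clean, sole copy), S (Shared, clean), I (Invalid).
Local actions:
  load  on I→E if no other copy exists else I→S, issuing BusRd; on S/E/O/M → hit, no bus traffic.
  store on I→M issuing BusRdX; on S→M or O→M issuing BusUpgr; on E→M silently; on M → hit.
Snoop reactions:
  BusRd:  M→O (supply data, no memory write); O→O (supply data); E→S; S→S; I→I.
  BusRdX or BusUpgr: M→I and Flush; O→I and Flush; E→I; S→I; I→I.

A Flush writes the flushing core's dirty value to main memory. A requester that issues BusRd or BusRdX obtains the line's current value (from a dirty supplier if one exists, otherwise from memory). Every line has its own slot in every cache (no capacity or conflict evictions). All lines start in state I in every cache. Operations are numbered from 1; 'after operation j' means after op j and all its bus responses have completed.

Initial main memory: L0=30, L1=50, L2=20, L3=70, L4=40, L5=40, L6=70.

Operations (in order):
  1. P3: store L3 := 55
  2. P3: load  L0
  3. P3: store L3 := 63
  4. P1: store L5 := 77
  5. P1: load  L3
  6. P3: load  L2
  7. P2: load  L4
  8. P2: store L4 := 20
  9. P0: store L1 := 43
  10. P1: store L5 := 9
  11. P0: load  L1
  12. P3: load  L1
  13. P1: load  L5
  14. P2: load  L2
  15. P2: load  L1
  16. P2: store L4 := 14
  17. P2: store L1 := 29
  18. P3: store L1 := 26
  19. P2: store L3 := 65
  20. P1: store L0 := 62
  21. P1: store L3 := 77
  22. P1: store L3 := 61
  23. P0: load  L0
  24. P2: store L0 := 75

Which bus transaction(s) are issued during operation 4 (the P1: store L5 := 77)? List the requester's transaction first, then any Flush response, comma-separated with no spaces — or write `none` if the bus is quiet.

bus = BusRdX

  op1 P3: store L3 := 55 → I/I/I/M on L3; bus BusRdX; mem=70
  op2 P3: load  L0 → I/I/I/E on L0; bus BusRd; mem=30
  op3 P3: store L3 := 63 → I/I/I/M on L3; bus (none); mem=70
  op4 P1: store L5 := 77 → I/M/I/I on L5; bus BusRdX; mem=40
  op5 P1: load  L3 → I/S/I/O on L3; bus BusRd; mem=70
  op6 P3: load  L2 → I/I/I/E on L2; bus BusRd; mem=20
  op7 P2: load  L4 → I/I/E/I on L4; bus BusRd; mem=40
  op8 P2: store L4 := 20 → I/I/M/I on L4; bus (none); mem=40
  op9 P0: store L1 := 43 → M/I/I/I on L1; bus BusRdX; mem=50
  op10 P1: store L5 := 9 → I/M/I/I on L5; bus (none); mem=40
  op11 P0: load  L1 → M/I/I/I on L1; bus (none); mem=50
  op12 P3: load  L1 → O/I/I/S on L1; bus BusRd; mem=50
  op13 P1: load  L5 → I/M/I/I on L5; bus (none); mem=40
  op14 P2: load  L2 → I/I/S/S on L2; bus BusRd; mem=20
  op15 P2: load  L1 → O/I/S/S on L1; bus BusRd; mem=50
  op16 P2: store L4 := 14 → I/I/M/I on L4; bus (none); mem=40
  op17 P2: store L1 := 29 → I/I/M/I on L1; bus BusUpgr Flush; mem=43
  op18 P3: store L1 := 26 → I/I/I/M on L1; bus BusRdX Flush; mem=29
  op19 P2: store L3 := 65 → I/I/M/I on L3; bus BusRdX Flush; mem=63
  op20 P1: store L0 := 62 → I/M/I/I on L0; bus BusRdX; mem=30
  op21 P1: store L3 := 77 → I/M/I/I on L3; bus BusRdX Flush; mem=65
  op22 P1: store L3 := 61 → I/M/I/I on L3; bus (none); mem=65
  op23 P0: load  L0 → S/O/I/I on L0; bus BusRd; mem=30
  op24 P2: store L0 := 75 → I/I/M/I on L0; bus BusRdX Flush; mem=62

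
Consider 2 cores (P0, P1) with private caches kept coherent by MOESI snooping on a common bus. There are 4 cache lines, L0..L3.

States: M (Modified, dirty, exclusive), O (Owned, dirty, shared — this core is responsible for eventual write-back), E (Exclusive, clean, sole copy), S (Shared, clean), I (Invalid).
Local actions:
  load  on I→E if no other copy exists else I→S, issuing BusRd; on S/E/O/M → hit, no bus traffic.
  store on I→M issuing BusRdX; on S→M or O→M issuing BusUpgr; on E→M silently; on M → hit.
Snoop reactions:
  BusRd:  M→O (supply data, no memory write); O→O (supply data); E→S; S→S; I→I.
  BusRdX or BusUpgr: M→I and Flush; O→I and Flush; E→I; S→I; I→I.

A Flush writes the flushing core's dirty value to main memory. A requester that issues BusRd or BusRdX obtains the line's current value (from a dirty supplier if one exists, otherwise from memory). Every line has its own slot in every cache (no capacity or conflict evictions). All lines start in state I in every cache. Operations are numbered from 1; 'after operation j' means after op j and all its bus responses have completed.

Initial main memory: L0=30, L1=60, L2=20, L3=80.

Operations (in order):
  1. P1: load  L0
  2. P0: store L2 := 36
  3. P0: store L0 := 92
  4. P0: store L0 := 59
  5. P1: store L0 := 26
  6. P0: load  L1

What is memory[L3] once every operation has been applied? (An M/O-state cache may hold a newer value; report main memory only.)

  op1 P1: load  L0 → I/E on L0; bus BusRd; mem=30
  op2 P0: store L2 := 36 → M/I on L2; bus BusRdX; mem=20
  op3 P0: store L0 := 92 → M/I on L0; bus BusRdX; mem=30
  op4 P0: store L0 := 59 → M/I on L0; bus (none); mem=30
  op5 P1: store L0 := 26 → I/M on L0; bus BusRdX Flush; mem=59
  op6 P0: load  L1 → E/I on L1; bus BusRd; mem=60

memory[L3] = 80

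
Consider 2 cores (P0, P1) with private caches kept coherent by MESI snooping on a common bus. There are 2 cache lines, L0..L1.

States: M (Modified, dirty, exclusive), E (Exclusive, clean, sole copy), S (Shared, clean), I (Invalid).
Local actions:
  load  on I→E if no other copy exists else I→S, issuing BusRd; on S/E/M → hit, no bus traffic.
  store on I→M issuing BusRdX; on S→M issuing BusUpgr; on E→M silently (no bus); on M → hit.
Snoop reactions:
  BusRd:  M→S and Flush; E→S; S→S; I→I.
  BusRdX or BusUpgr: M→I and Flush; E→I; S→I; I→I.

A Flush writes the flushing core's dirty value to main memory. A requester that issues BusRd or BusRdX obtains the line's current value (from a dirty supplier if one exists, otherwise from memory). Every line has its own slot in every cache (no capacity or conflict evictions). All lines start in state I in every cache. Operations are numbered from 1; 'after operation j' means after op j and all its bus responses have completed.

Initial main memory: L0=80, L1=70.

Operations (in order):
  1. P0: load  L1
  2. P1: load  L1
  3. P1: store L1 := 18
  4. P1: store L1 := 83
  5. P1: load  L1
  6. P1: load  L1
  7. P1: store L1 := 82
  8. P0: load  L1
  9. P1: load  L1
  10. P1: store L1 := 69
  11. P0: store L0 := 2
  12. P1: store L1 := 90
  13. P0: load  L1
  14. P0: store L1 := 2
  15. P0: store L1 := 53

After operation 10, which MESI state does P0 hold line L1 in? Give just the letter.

state = I

1. P0: load  L1  bus=[BusRd]  L1: P0=E P1=I  mem[L1]=70
2. P1: load  L1  bus=[BusRd]  L1: P0=S P1=S  mem[L1]=70
3. P1: store L1 := 18  bus=[BusUpgr]  L1: P0=I P1=M  mem[L1]=70
4. P1: store L1 := 83  bus=[-]  L1: P0=I P1=M  mem[L1]=70
5. P1: load  L1  bus=[-]  L1: P0=I P1=M  mem[L1]=70
6. P1: load  L1  bus=[-]  L1: P0=I P1=M  mem[L1]=70
7. P1: store L1 := 82  bus=[-]  L1: P0=I P1=M  mem[L1]=70
8. P0: load  L1  bus=[BusRd,Flush]  L1: P0=S P1=S  mem[L1]=82
9. P1: load  L1  bus=[-]  L1: P0=S P1=S  mem[L1]=82
10. P1: store L1 := 69  bus=[BusUpgr]  L1: P0=I P1=M  mem[L1]=82
11. P0: store L0 := 2  bus=[BusRdX]  L0: P0=M P1=I  mem[L0]=80
12. P1: store L1 := 90  bus=[-]  L1: P0=I P1=M  mem[L1]=82
13. P0: load  L1  bus=[BusRd,Flush]  L1: P0=S P1=S  mem[L1]=90
14. P0: store L1 := 2  bus=[BusUpgr]  L1: P0=M P1=I  mem[L1]=90
15. P0: store L1 := 53  bus=[-]  L1: P0=M P1=I  mem[L1]=90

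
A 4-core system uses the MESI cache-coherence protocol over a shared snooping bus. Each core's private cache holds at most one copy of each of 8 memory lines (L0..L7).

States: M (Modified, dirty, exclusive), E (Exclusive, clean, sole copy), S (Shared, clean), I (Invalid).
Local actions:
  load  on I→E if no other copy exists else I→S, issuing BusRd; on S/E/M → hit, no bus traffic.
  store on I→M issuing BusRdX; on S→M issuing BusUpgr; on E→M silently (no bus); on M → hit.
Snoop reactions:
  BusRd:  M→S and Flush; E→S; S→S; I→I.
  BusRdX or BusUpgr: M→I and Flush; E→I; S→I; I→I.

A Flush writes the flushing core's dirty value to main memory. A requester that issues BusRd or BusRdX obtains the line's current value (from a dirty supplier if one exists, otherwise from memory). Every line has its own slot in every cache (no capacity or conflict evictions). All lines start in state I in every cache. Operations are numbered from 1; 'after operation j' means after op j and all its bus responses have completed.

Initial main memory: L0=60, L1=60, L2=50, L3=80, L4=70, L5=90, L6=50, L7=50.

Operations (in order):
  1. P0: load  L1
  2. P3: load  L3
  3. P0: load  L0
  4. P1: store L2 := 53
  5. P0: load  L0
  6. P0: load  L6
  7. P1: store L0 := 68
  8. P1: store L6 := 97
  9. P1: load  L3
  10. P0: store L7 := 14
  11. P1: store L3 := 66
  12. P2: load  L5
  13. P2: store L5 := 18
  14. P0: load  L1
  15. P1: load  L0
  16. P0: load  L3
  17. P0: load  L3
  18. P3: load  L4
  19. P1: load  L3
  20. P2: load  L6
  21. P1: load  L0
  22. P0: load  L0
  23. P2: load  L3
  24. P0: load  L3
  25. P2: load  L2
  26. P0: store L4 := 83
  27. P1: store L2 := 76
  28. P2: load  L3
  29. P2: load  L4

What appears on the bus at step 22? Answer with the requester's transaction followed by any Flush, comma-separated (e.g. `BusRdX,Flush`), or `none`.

bus = BusRd,Flush

step 1: P0: load  L1  ⟶  EIII  (L1)  txn=BusRd  M[L1]=60
step 2: P3: load  L3  ⟶  IIIE  (L3)  txn=BusRd  M[L3]=80
step 3: P0: load  L0  ⟶  EIII  (L0)  txn=BusRd  M[L0]=60
step 4: P1: store L2 := 53  ⟶  IMII  (L2)  txn=BusRdX  M[L2]=50
step 5: P0: load  L0  ⟶  EIII  (L0)  txn=∅  M[L0]=60
step 6: P0: load  L6  ⟶  EIII  (L6)  txn=BusRd  M[L6]=50
step 7: P1: store L0 := 68  ⟶  IMII  (L0)  txn=BusRdX  M[L0]=60
step 8: P1: store L6 := 97  ⟶  IMII  (L6)  txn=BusRdX  M[L6]=50
step 9: P1: load  L3  ⟶  ISIS  (L3)  txn=BusRd  M[L3]=80
step 10: P0: store L7 := 14  ⟶  MIII  (L7)  txn=BusRdX  M[L7]=50
step 11: P1: store L3 := 66  ⟶  IMII  (L3)  txn=BusUpgr  M[L3]=80
step 12: P2: load  L5  ⟶  IIEI  (L5)  txn=BusRd  M[L5]=90
step 13: P2: store L5 := 18  ⟶  IIMI  (L5)  txn=∅  M[L5]=90
step 14: P0: load  L1  ⟶  EIII  (L1)  txn=∅  M[L1]=60
step 15: P1: load  L0  ⟶  IMII  (L0)  txn=∅  M[L0]=60
step 16: P0: load  L3  ⟶  SSII  (L3)  txn=BusRd+Flush  M[L3]=66
step 17: P0: load  L3  ⟶  SSII  (L3)  txn=∅  M[L3]=66
step 18: P3: load  L4  ⟶  IIIE  (L4)  txn=BusRd  M[L4]=70
step 19: P1: load  L3  ⟶  SSII  (L3)  txn=∅  M[L3]=66
step 20: P2: load  L6  ⟶  ISSI  (L6)  txn=BusRd+Flush  M[L6]=97
step 21: P1: load  L0  ⟶  IMII  (L0)  txn=∅  M[L0]=60
step 22: P0: load  L0  ⟶  SSII  (L0)  txn=BusRd+Flush  M[L0]=68
step 23: P2: load  L3  ⟶  SSSI  (L3)  txn=BusRd  M[L3]=66
step 24: P0: load  L3  ⟶  SSSI  (L3)  txn=∅  M[L3]=66
step 25: P2: load  L2  ⟶  ISSI  (L2)  txn=BusRd+Flush  M[L2]=53
step 26: P0: store L4 := 83  ⟶  MIII  (L4)  txn=BusRdX  M[L4]=70
step 27: P1: store L2 := 76  ⟶  IMII  (L2)  txn=BusUpgr  M[L2]=53
step 28: P2: load  L3  ⟶  SSSI  (L3)  txn=∅  M[L3]=66
step 29: P2: load  L4  ⟶  SISI  (L4)  txn=BusRd+Flush  M[L4]=83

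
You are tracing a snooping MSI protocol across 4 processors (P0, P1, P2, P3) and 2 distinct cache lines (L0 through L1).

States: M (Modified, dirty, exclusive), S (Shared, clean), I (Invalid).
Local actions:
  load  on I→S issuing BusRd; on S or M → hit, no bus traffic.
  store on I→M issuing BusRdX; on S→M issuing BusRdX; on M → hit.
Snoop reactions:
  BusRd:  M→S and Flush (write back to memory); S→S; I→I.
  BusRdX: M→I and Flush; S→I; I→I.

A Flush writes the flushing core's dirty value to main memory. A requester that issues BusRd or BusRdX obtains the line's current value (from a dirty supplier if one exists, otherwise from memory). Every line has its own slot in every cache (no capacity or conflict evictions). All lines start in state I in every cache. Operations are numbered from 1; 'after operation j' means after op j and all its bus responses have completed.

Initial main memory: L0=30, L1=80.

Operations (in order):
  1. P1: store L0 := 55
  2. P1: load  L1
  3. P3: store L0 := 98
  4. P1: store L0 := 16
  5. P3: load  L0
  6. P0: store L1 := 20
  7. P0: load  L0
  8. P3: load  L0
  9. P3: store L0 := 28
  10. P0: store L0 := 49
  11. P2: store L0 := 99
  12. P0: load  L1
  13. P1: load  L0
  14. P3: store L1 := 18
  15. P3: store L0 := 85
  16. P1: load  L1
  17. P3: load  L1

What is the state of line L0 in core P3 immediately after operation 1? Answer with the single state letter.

state = I

  op1 P1: store L0 := 55 → I/M/I/I on L0; bus BusRdX; mem=30
  op2 P1: load  L1 → I/S/I/I on L1; bus BusRd; mem=80
  op3 P3: store L0 := 98 → I/I/I/M on L0; bus BusRdX Flush; mem=55
  op4 P1: store L0 := 16 → I/M/I/I on L0; bus BusRdX Flush; mem=98
  op5 P3: load  L0 → I/S/I/S on L0; bus BusRd Flush; mem=16
  op6 P0: store L1 := 20 → M/I/I/I on L1; bus BusRdX; mem=80
  op7 P0: load  L0 → S/S/I/S on L0; bus BusRd; mem=16
  op8 P3: load  L0 → S/S/I/S on L0; bus (none); mem=16
  op9 P3: store L0 := 28 → I/I/I/M on L0; bus BusRdX; mem=16
  op10 P0: store L0 := 49 → M/I/I/I on L0; bus BusRdX Flush; mem=28
  op11 P2: store L0 := 99 → I/I/M/I on L0; bus BusRdX Flush; mem=49
  op12 P0: load  L1 → M/I/I/I on L1; bus (none); mem=80
  op13 P1: load  L0 → I/S/S/I on L0; bus BusRd Flush; mem=99
  op14 P3: store L1 := 18 → I/I/I/M on L1; bus BusRdX Flush; mem=20
  op15 P3: store L0 := 85 → I/I/I/M on L0; bus BusRdX; mem=99
  op16 P1: load  L1 → I/S/I/S on L1; bus BusRd Flush; mem=18
  op17 P3: load  L1 → I/S/I/S on L1; bus (none); mem=18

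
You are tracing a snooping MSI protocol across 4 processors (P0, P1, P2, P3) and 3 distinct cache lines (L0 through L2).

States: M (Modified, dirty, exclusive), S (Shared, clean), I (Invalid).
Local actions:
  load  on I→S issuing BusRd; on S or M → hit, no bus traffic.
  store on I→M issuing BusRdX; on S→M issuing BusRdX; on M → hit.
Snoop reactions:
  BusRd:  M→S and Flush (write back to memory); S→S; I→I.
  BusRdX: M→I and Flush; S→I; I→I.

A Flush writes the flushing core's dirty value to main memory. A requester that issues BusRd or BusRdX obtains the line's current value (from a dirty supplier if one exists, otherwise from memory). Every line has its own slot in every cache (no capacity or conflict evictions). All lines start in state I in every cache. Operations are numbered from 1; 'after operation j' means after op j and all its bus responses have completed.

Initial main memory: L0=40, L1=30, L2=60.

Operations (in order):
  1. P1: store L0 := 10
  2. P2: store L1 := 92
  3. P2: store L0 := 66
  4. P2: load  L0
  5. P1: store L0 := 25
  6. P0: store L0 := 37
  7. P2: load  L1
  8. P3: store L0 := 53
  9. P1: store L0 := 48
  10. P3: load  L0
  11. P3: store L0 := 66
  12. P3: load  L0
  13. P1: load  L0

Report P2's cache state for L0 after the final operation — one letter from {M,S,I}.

1. P1: store L0 := 10  bus=[BusRdX]  L0: P0=I P1=M P2=I P3=I  mem[L0]=40
2. P2: store L1 := 92  bus=[BusRdX]  L1: P0=I P1=I P2=M P3=I  mem[L1]=30
3. P2: store L0 := 66  bus=[BusRdX,Flush]  L0: P0=I P1=I P2=M P3=I  mem[L0]=10
4. P2: load  L0  bus=[-]  L0: P0=I P1=I P2=M P3=I  mem[L0]=10
5. P1: store L0 := 25  bus=[BusRdX,Flush]  L0: P0=I P1=M P2=I P3=I  mem[L0]=66
6. P0: store L0 := 37  bus=[BusRdX,Flush]  L0: P0=M P1=I P2=I P3=I  mem[L0]=25
7. P2: load  L1  bus=[-]  L1: P0=I P1=I P2=M P3=I  mem[L1]=30
8. P3: store L0 := 53  bus=[BusRdX,Flush]  L0: P0=I P1=I P2=I P3=M  mem[L0]=37
9. P1: store L0 := 48  bus=[BusRdX,Flush]  L0: P0=I P1=M P2=I P3=I  mem[L0]=53
10. P3: load  L0  bus=[BusRd,Flush]  L0: P0=I P1=S P2=I P3=S  mem[L0]=48
11. P3: store L0 := 66  bus=[BusRdX]  L0: P0=I P1=I P2=I P3=M  mem[L0]=48
12. P3: load  L0  bus=[-]  L0: P0=I P1=I P2=I P3=M  mem[L0]=48
13. P1: load  L0  bus=[BusRd,Flush]  L0: P0=I P1=S P2=I P3=S  mem[L0]=66

state = I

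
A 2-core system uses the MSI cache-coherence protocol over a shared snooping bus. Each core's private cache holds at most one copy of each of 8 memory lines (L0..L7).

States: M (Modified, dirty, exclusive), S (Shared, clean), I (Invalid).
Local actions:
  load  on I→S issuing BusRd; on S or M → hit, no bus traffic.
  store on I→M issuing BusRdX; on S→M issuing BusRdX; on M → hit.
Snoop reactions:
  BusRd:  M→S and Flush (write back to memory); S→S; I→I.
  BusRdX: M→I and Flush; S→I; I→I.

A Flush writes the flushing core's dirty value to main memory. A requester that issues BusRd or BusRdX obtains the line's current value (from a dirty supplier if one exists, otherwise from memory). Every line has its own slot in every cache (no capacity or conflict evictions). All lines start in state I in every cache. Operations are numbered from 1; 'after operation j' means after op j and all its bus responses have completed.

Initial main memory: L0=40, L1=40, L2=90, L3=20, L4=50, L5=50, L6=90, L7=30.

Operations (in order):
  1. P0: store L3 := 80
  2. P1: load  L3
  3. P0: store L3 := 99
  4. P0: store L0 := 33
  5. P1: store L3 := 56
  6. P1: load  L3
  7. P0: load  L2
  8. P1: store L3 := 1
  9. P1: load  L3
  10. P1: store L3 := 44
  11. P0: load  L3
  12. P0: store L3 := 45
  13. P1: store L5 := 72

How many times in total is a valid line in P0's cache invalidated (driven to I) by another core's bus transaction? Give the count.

invalidations = 1

[1] P0: store L3 := 80 | P0:M(80), P1:I | bus: BusRdX
[2] P1: load  L3 | P0:S(80), P1:S(80) | bus: BusRd,Flush
[3] P0: store L3 := 99 | P0:M(99), P1:I | bus: BusRdX
[4] P0: store L0 := 33 | P0:M(33), P1:I | bus: BusRdX
[5] P1: store L3 := 56 | P0:I, P1:M(56) | bus: BusRdX,Flush
[6] P1: load  L3 | P0:I, P1:M(56) | bus: none
[7] P0: load  L2 | P0:S(90), P1:I | bus: BusRd
[8] P1: store L3 := 1 | P0:I, P1:M(1) | bus: none
[9] P1: load  L3 | P0:I, P1:M(1) | bus: none
[10] P1: store L3 := 44 | P0:I, P1:M(44) | bus: none
[11] P0: load  L3 | P0:S(44), P1:S(44) | bus: BusRd,Flush
[12] P0: store L3 := 45 | P0:M(45), P1:I | bus: BusRdX
[13] P1: store L5 := 72 | P0:I, P1:M(72) | bus: BusRdX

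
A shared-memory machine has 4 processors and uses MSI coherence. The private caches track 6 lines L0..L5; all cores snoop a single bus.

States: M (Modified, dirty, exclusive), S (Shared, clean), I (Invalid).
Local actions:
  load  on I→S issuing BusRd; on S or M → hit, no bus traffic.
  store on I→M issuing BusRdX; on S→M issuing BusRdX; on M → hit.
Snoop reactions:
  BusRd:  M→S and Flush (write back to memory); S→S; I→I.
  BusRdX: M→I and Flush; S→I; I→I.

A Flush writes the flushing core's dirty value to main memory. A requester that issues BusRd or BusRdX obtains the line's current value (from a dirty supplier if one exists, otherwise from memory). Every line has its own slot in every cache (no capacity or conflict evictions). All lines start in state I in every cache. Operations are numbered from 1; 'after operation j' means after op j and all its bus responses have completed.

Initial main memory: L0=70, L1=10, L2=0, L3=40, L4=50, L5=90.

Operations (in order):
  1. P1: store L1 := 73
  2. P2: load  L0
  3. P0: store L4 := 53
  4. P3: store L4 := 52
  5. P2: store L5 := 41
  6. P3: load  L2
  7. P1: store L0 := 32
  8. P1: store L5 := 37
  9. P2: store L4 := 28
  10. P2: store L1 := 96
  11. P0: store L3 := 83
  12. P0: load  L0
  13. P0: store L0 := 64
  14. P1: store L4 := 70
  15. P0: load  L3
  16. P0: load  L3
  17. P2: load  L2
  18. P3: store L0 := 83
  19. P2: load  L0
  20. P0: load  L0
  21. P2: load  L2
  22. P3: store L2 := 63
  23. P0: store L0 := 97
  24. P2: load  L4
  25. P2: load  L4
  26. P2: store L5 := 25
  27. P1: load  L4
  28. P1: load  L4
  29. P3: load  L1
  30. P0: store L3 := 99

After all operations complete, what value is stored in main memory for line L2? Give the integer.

1. P1: store L1 := 73  bus=[BusRdX]  L1: P0=I P1=M P2=I P3=I  mem[L1]=10
2. P2: load  L0  bus=[BusRd]  L0: P0=I P1=I P2=S P3=I  mem[L0]=70
3. P0: store L4 := 53  bus=[BusRdX]  L4: P0=M P1=I P2=I P3=I  mem[L4]=50
4. P3: store L4 := 52  bus=[BusRdX,Flush]  L4: P0=I P1=I P2=I P3=M  mem[L4]=53
5. P2: store L5 := 41  bus=[BusRdX]  L5: P0=I P1=I P2=M P3=I  mem[L5]=90
6. P3: load  L2  bus=[BusRd]  L2: P0=I P1=I P2=I P3=S  mem[L2]=0
7. P1: store L0 := 32  bus=[BusRdX]  L0: P0=I P1=M P2=I P3=I  mem[L0]=70
8. P1: store L5 := 37  bus=[BusRdX,Flush]  L5: P0=I P1=M P2=I P3=I  mem[L5]=41
9. P2: store L4 := 28  bus=[BusRdX,Flush]  L4: P0=I P1=I P2=M P3=I  mem[L4]=52
10. P2: store L1 := 96  bus=[BusRdX,Flush]  L1: P0=I P1=I P2=M P3=I  mem[L1]=73
11. P0: store L3 := 83  bus=[BusRdX]  L3: P0=M P1=I P2=I P3=I  mem[L3]=40
12. P0: load  L0  bus=[BusRd,Flush]  L0: P0=S P1=S P2=I P3=I  mem[L0]=32
13. P0: store L0 := 64  bus=[BusRdX]  L0: P0=M P1=I P2=I P3=I  mem[L0]=32
14. P1: store L4 := 70  bus=[BusRdX,Flush]  L4: P0=I P1=M P2=I P3=I  mem[L4]=28
15. P0: load  L3  bus=[-]  L3: P0=M P1=I P2=I P3=I  mem[L3]=40
16. P0: load  L3  bus=[-]  L3: P0=M P1=I P2=I P3=I  mem[L3]=40
17. P2: load  L2  bus=[BusRd]  L2: P0=I P1=I P2=S P3=S  mem[L2]=0
18. P3: store L0 := 83  bus=[BusRdX,Flush]  L0: P0=I P1=I P2=I P3=M  mem[L0]=64
19. P2: load  L0  bus=[BusRd,Flush]  L0: P0=I P1=I P2=S P3=S  mem[L0]=83
20. P0: load  L0  bus=[BusRd]  L0: P0=S P1=I P2=S P3=S  mem[L0]=83
21. P2: load  L2  bus=[-]  L2: P0=I P1=I P2=S P3=S  mem[L2]=0
22. P3: store L2 := 63  bus=[BusRdX]  L2: P0=I P1=I P2=I P3=M  mem[L2]=0
23. P0: store L0 := 97  bus=[BusRdX]  L0: P0=M P1=I P2=I P3=I  mem[L0]=83
24. P2: load  L4  bus=[BusRd,Flush]  L4: P0=I P1=S P2=S P3=I  mem[L4]=70
25. P2: load  L4  bus=[-]  L4: P0=I P1=S P2=S P3=I  mem[L4]=70
26. P2: store L5 := 25  bus=[BusRdX,Flush]  L5: P0=I P1=I P2=M P3=I  mem[L5]=37
27. P1: load  L4  bus=[-]  L4: P0=I P1=S P2=S P3=I  mem[L4]=70
28. P1: load  L4  bus=[-]  L4: P0=I P1=S P2=S P3=I  mem[L4]=70
29. P3: load  L1  bus=[BusRd,Flush]  L1: P0=I P1=I P2=S P3=S  mem[L1]=96
30. P0: store L3 := 99  bus=[-]  L3: P0=M P1=I P2=I P3=I  mem[L3]=40

memory[L2] = 0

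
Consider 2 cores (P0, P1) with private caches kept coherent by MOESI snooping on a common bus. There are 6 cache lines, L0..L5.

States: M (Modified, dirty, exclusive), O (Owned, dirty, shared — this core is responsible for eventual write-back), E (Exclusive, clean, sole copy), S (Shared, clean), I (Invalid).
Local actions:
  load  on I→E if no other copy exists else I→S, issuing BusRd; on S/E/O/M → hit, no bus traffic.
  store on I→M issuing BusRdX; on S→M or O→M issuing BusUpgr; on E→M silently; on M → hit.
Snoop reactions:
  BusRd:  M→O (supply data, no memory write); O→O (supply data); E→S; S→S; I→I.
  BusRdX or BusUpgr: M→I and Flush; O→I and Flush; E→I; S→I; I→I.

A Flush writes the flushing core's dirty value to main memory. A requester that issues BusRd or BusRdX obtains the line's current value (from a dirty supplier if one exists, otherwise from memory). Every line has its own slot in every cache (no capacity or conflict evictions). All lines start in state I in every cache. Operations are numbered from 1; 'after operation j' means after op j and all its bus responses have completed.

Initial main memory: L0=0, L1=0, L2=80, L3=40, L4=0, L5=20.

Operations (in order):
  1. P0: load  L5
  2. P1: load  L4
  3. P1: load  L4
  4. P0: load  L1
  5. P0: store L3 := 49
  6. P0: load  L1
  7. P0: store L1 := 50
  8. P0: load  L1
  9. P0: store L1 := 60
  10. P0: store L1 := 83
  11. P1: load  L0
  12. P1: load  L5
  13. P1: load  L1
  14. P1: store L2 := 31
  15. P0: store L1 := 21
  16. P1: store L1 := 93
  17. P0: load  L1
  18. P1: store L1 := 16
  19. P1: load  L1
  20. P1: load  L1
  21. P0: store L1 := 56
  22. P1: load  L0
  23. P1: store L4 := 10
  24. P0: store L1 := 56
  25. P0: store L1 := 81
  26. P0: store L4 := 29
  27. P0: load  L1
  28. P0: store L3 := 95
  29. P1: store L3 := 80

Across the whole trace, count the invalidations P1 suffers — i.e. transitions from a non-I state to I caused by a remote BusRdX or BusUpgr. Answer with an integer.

invalidations = 3

1. P0: load  L5  bus=[BusRd]  L5: P0=E P1=I  mem[L5]=20
2. P1: load  L4  bus=[BusRd]  L4: P0=I P1=E  mem[L4]=0
3. P1: load  L4  bus=[-]  L4: P0=I P1=E  mem[L4]=0
4. P0: load  L1  bus=[BusRd]  L1: P0=E P1=I  mem[L1]=0
5. P0: store L3 := 49  bus=[BusRdX]  L3: P0=M P1=I  mem[L3]=40
6. P0: load  L1  bus=[-]  L1: P0=E P1=I  mem[L1]=0
7. P0: store L1 := 50  bus=[-]  L1: P0=M P1=I  mem[L1]=0
8. P0: load  L1  bus=[-]  L1: P0=M P1=I  mem[L1]=0
9. P0: store L1 := 60  bus=[-]  L1: P0=M P1=I  mem[L1]=0
10. P0: store L1 := 83  bus=[-]  L1: P0=M P1=I  mem[L1]=0
11. P1: load  L0  bus=[BusRd]  L0: P0=I P1=E  mem[L0]=0
12. P1: load  L5  bus=[BusRd]  L5: P0=S P1=S  mem[L5]=20
13. P1: load  L1  bus=[BusRd]  L1: P0=O P1=S  mem[L1]=0
14. P1: store L2 := 31  bus=[BusRdX]  L2: P0=I P1=M  mem[L2]=80
15. P0: store L1 := 21  bus=[BusUpgr]  L1: P0=M P1=I  mem[L1]=0
16. P1: store L1 := 93  bus=[BusRdX,Flush]  L1: P0=I P1=M  mem[L1]=21
17. P0: load  L1  bus=[BusRd]  L1: P0=S P1=O  mem[L1]=21
18. P1: store L1 := 16  bus=[BusUpgr]  L1: P0=I P1=M  mem[L1]=21
19. P1: load  L1  bus=[-]  L1: P0=I P1=M  mem[L1]=21
20. P1: load  L1  bus=[-]  L1: P0=I P1=M  mem[L1]=21
21. P0: store L1 := 56  bus=[BusRdX,Flush]  L1: P0=M P1=I  mem[L1]=16
22. P1: load  L0  bus=[-]  L0: P0=I P1=E  mem[L0]=0
23. P1: store L4 := 10  bus=[-]  L4: P0=I P1=M  mem[L4]=0
24. P0: store L1 := 56  bus=[-]  L1: P0=M P1=I  mem[L1]=16
25. P0: store L1 := 81  bus=[-]  L1: P0=M P1=I  mem[L1]=16
26. P0: store L4 := 29  bus=[BusRdX,Flush]  L4: P0=M P1=I  mem[L4]=10
27. P0: load  L1  bus=[-]  L1: P0=M P1=I  mem[L1]=16
28. P0: store L3 := 95  bus=[-]  L3: P0=M P1=I  mem[L3]=40
29. P1: store L3 := 80  bus=[BusRdX,Flush]  L3: P0=I P1=M  mem[L3]=95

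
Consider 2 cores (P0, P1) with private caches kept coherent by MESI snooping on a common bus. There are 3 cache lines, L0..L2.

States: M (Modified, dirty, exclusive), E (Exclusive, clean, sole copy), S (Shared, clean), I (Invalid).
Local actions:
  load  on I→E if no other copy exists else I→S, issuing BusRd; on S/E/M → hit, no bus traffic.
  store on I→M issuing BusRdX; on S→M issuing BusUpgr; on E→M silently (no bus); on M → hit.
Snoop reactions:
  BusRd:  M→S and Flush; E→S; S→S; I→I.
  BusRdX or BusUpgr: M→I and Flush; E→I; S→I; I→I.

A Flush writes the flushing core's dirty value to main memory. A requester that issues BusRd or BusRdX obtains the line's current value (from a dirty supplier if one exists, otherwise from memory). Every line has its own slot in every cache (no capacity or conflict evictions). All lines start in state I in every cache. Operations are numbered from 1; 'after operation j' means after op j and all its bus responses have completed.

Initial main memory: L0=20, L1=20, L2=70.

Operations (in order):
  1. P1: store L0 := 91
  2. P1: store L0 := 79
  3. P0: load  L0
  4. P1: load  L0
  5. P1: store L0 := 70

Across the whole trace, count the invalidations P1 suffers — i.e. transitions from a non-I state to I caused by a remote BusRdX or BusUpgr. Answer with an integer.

  op1 P1: store L0 := 91 → I/M on L0; bus BusRdX; mem=20
  op2 P1: store L0 := 79 → I/M on L0; bus (none); mem=20
  op3 P0: load  L0 → S/S on L0; bus BusRd Flush; mem=79
  op4 P1: load  L0 → S/S on L0; bus (none); mem=79
  op5 P1: store L0 := 70 → I/M on L0; bus BusUpgr; mem=79

invalidations = 0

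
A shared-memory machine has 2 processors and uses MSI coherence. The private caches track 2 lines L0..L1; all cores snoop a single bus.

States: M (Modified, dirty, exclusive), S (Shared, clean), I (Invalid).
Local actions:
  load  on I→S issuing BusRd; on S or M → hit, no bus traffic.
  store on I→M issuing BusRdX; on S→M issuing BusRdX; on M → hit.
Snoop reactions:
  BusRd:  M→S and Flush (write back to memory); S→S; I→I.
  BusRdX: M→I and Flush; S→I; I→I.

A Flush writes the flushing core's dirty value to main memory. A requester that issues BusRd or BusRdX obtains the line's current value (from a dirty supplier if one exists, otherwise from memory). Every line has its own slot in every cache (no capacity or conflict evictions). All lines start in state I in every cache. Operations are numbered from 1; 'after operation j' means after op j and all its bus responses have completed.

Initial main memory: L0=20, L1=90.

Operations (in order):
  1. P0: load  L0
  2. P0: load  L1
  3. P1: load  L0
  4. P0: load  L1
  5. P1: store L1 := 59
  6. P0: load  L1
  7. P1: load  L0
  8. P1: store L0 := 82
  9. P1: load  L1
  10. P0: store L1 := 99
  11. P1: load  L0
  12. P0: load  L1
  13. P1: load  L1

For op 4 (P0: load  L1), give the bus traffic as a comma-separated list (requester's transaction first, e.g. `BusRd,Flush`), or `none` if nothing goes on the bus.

1. P0: load  L0  bus=[BusRd]  L0: P0=S P1=I  mem[L0]=20
2. P0: load  L1  bus=[BusRd]  L1: P0=S P1=I  mem[L1]=90
3. P1: load  L0  bus=[BusRd]  L0: P0=S P1=S  mem[L0]=20
4. P0: load  L1  bus=[-]  L1: P0=S P1=I  mem[L1]=90
5. P1: store L1 := 59  bus=[BusRdX]  L1: P0=I P1=M  mem[L1]=90
6. P0: load  L1  bus=[BusRd,Flush]  L1: P0=S P1=S  mem[L1]=59
7. P1: load  L0  bus=[-]  L0: P0=S P1=S  mem[L0]=20
8. P1: store L0 := 82  bus=[BusRdX]  L0: P0=I P1=M  mem[L0]=20
9. P1: load  L1  bus=[-]  L1: P0=S P1=S  mem[L1]=59
10. P0: store L1 := 99  bus=[BusRdX]  L1: P0=M P1=I  mem[L1]=59
11. P1: load  L0  bus=[-]  L0: P0=I P1=M  mem[L0]=20
12. P0: load  L1  bus=[-]  L1: P0=M P1=I  mem[L1]=59
13. P1: load  L1  bus=[BusRd,Flush]  L1: P0=S P1=S  mem[L1]=99

bus = none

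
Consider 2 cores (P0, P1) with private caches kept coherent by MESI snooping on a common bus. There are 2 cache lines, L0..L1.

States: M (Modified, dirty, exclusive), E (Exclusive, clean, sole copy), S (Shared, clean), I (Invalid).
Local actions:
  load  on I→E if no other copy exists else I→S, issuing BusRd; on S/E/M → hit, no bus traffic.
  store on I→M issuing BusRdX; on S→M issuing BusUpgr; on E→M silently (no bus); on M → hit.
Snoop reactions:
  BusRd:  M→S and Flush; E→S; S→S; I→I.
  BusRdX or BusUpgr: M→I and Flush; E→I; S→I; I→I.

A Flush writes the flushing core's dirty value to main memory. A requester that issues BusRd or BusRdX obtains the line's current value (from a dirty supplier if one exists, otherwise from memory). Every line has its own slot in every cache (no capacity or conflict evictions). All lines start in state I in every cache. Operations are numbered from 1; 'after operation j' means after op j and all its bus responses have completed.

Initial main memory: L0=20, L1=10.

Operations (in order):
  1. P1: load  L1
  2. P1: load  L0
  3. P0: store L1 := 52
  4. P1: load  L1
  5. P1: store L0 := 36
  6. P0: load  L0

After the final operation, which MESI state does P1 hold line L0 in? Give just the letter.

step 1: P1: load  L1  ⟶  IE  (L1)  txn=BusRd  M[L1]=10
step 2: P1: load  L0  ⟶  IE  (L0)  txn=BusRd  M[L0]=20
step 3: P0: store L1 := 52  ⟶  MI  (L1)  txn=BusRdX  M[L1]=10
step 4: P1: load  L1  ⟶  SS  (L1)  txn=BusRd+Flush  M[L1]=52
step 5: P1: store L0 := 36  ⟶  IM  (L0)  txn=∅  M[L0]=20
step 6: P0: load  L0  ⟶  SS  (L0)  txn=BusRd+Flush  M[L0]=36

state = S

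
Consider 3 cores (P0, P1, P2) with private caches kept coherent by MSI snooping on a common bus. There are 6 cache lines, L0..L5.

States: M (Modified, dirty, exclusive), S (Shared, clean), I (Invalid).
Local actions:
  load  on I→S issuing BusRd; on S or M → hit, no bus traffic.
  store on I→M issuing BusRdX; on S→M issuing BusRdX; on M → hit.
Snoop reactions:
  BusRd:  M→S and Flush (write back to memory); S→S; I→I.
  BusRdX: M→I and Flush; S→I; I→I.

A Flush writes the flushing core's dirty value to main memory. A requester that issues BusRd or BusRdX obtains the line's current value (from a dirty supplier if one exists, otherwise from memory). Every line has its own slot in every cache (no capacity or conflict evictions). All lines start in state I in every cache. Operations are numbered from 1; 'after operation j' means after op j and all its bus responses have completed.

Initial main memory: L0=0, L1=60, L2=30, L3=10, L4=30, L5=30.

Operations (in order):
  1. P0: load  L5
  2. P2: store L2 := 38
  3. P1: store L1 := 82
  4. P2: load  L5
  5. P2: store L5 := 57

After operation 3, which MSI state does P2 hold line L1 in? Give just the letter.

  op1 P0: load  L5 → S/I/I on L5; bus BusRd; mem=30
  op2 P2: store L2 := 38 → I/I/M on L2; bus BusRdX; mem=30
  op3 P1: store L1 := 82 → I/M/I on L1; bus BusRdX; mem=60
  op4 P2: load  L5 → S/I/S on L5; bus BusRd; mem=30
  op5 P2: store L5 := 57 → I/I/M on L5; bus BusRdX; mem=30

state = I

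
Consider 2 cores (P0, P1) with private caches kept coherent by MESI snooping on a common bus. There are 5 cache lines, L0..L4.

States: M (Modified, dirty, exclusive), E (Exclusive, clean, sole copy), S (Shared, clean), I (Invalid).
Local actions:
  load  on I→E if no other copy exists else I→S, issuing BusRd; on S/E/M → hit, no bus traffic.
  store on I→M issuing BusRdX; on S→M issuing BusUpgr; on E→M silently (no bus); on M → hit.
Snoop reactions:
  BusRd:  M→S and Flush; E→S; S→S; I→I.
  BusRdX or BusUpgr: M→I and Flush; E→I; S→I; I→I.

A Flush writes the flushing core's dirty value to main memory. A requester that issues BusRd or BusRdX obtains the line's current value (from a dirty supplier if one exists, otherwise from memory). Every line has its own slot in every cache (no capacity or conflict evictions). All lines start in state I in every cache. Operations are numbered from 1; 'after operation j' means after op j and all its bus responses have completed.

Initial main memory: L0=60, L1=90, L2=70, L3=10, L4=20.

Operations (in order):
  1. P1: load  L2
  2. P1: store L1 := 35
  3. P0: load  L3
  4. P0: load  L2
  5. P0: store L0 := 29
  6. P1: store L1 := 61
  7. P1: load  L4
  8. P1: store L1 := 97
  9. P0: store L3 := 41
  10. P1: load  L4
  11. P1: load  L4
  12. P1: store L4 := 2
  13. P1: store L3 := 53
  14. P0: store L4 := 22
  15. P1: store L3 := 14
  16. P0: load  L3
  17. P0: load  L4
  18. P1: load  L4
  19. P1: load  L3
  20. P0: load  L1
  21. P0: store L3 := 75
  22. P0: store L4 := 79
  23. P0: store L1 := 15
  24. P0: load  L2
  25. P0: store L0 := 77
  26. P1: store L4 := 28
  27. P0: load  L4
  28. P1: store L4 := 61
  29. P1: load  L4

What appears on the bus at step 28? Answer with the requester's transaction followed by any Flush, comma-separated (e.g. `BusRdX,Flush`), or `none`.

step 1: P1: load  L2  ⟶  IE  (L2)  txn=BusRd  M[L2]=70
step 2: P1: store L1 := 35  ⟶  IM  (L1)  txn=BusRdX  M[L1]=90
step 3: P0: load  L3  ⟶  EI  (L3)  txn=BusRd  M[L3]=10
step 4: P0: load  L2  ⟶  SS  (L2)  txn=BusRd  M[L2]=70
step 5: P0: store L0 := 29  ⟶  MI  (L0)  txn=BusRdX  M[L0]=60
step 6: P1: store L1 := 61  ⟶  IM  (L1)  txn=∅  M[L1]=90
step 7: P1: load  L4  ⟶  IE  (L4)  txn=BusRd  M[L4]=20
step 8: P1: store L1 := 97  ⟶  IM  (L1)  txn=∅  M[L1]=90
step 9: P0: store L3 := 41  ⟶  MI  (L3)  txn=∅  M[L3]=10
step 10: P1: load  L4  ⟶  IE  (L4)  txn=∅  M[L4]=20
step 11: P1: load  L4  ⟶  IE  (L4)  txn=∅  M[L4]=20
step 12: P1: store L4 := 2  ⟶  IM  (L4)  txn=∅  M[L4]=20
step 13: P1: store L3 := 53  ⟶  IM  (L3)  txn=BusRdX+Flush  M[L3]=41
step 14: P0: store L4 := 22  ⟶  MI  (L4)  txn=BusRdX+Flush  M[L4]=2
step 15: P1: store L3 := 14  ⟶  IM  (L3)  txn=∅  M[L3]=41
step 16: P0: load  L3  ⟶  SS  (L3)  txn=BusRd+Flush  M[L3]=14
step 17: P0: load  L4  ⟶  MI  (L4)  txn=∅  M[L4]=2
step 18: P1: load  L4  ⟶  SS  (L4)  txn=BusRd+Flush  M[L4]=22
step 19: P1: load  L3  ⟶  SS  (L3)  txn=∅  M[L3]=14
step 20: P0: load  L1  ⟶  SS  (L1)  txn=BusRd+Flush  M[L1]=97
step 21: P0: store L3 := 75  ⟶  MI  (L3)  txn=BusUpgr  M[L3]=14
step 22: P0: store L4 := 79  ⟶  MI  (L4)  txn=BusUpgr  M[L4]=22
step 23: P0: store L1 := 15  ⟶  MI  (L1)  txn=BusUpgr  M[L1]=97
step 24: P0: load  L2  ⟶  SS  (L2)  txn=∅  M[L2]=70
step 25: P0: store L0 := 77  ⟶  MI  (L0)  txn=∅  M[L0]=60
step 26: P1: store L4 := 28  ⟶  IM  (L4)  txn=BusRdX+Flush  M[L4]=79
step 27: P0: load  L4  ⟶  SS  (L4)  txn=BusRd+Flush  M[L4]=28
step 28: P1: store L4 := 61  ⟶  IM  (L4)  txn=BusUpgr  M[L4]=28
step 29: P1: load  L4  ⟶  IM  (L4)  txn=∅  M[L4]=28

bus = BusUpgr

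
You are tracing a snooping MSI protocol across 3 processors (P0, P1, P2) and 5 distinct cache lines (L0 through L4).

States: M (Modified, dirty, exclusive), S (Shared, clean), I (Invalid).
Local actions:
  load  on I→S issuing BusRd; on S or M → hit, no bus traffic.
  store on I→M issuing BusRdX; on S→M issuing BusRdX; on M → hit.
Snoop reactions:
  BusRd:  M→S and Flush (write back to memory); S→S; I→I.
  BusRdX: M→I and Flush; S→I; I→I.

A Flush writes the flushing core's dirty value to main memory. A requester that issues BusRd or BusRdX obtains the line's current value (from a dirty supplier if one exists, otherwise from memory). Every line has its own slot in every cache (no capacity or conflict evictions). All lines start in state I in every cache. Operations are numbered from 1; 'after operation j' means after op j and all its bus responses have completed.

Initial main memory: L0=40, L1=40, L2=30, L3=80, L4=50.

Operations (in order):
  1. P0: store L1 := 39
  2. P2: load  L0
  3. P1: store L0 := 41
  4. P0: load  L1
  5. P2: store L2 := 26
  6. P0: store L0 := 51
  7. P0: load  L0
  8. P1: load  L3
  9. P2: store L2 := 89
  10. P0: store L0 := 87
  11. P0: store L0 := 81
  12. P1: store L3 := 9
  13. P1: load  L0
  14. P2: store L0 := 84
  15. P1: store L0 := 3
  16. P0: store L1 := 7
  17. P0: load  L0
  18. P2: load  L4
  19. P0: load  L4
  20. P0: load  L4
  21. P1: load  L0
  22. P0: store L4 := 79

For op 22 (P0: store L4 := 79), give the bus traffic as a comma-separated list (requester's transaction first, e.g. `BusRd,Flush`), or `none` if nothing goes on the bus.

bus = BusRdX

[1] P0: store L1 := 39 | P0:M(39), P1:I, P2:I | bus: BusRdX
[2] P2: load  L0 | P0:I, P1:I, P2:S(40) | bus: BusRd
[3] P1: store L0 := 41 | P0:I, P1:M(41), P2:I | bus: BusRdX
[4] P0: load  L1 | P0:M(39), P1:I, P2:I | bus: none
[5] P2: store L2 := 26 | P0:I, P1:I, P2:M(26) | bus: BusRdX
[6] P0: store L0 := 51 | P0:M(51), P1:I, P2:I | bus: BusRdX,Flush
[7] P0: load  L0 | P0:M(51), P1:I, P2:I | bus: none
[8] P1: load  L3 | P0:I, P1:S(80), P2:I | bus: BusRd
[9] P2: store L2 := 89 | P0:I, P1:I, P2:M(89) | bus: none
[10] P0: store L0 := 87 | P0:M(87), P1:I, P2:I | bus: none
[11] P0: store L0 := 81 | P0:M(81), P1:I, P2:I | bus: none
[12] P1: store L3 := 9 | P0:I, P1:M(9), P2:I | bus: BusRdX
[13] P1: load  L0 | P0:S(81), P1:S(81), P2:I | bus: BusRd,Flush
[14] P2: store L0 := 84 | P0:I, P1:I, P2:M(84) | bus: BusRdX
[15] P1: store L0 := 3 | P0:I, P1:M(3), P2:I | bus: BusRdX,Flush
[16] P0: store L1 := 7 | P0:M(7), P1:I, P2:I | bus: none
[17] P0: load  L0 | P0:S(3), P1:S(3), P2:I | bus: BusRd,Flush
[18] P2: load  L4 | P0:I, P1:I, P2:S(50) | bus: BusRd
[19] P0: load  L4 | P0:S(50), P1:I, P2:S(50) | bus: BusRd
[20] P0: load  L4 | P0:S(50), P1:I, P2:S(50) | bus: none
[21] P1: load  L0 | P0:S(3), P1:S(3), P2:I | bus: none
[22] P0: store L4 := 79 | P0:M(79), P1:I, P2:I | bus: BusRdX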